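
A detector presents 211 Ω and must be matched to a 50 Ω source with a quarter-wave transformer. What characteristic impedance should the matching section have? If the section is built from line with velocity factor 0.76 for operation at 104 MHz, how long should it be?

Z_qwt = √(Z_0·R_L) = √(50 × 211) = √10550
λ = 0.76·c/f = 2.19 m, so l = λ/4 = 0.548 m

Z_qwt ≈ 103 Ω; length ≈ 54.8 cm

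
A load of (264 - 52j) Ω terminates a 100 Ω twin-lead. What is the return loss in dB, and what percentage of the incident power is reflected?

Γ = (164 − j52)/(364 − j52), |Γ| = 0.468
RL = −20·log₁₀(0.468) = 6.6 dB
P_refl/P_inc = |Γ|² = 0.219

RL ≈ 6.6 dB; 21.9% of incident power reflected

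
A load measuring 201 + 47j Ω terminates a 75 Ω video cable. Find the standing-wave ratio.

VSWR ≈ 2.85

Γ = (Z_L − Z_0)/(Z_L + Z_0) = (126 + j47)/(276 + j47)
|Γ| = 134/280 = 0.48
VSWR = (1 + |Γ|)/(1 − |Γ|) = 1.48/0.52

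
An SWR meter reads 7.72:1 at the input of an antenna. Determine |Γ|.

|Γ| ≈ 0.771

|Γ| = (S − 1)/(S + 1) = (7.72 − 1)/(7.72 + 1) = 6.72/8.72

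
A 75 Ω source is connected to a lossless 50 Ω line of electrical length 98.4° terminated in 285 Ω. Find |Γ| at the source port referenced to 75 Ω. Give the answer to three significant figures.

tan(βl) = -6.77
Z_in = Z_0·(Z_L + jZ_0·tanβl)/(Z_0 + jZ_L·tanβl) = 8.96 + j7.15 Ω
Γ_s = (Z_in − Z_s)/(Z_in + Z_s) = (-66 + j7.15)/(84 + j7.15), |Γ_s| = 0.788

|Γ| ≈ 0.788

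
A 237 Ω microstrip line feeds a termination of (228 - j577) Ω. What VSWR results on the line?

VSWR ≈ 8.04

Γ = (Z_L − Z_0)/(Z_L + Z_0) = (-9 − j577)/(465 − j577)
|Γ| = 577/741 = 0.779
VSWR = (1 + |Γ|)/(1 − |Γ|) = 1.78/0.221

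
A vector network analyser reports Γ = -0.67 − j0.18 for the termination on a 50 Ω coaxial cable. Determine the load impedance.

Z_L = Z_0·(1 + Γ)/(1 − Γ) = 50·(0.33 − j0.18)/(1.67 + j0.18)

Z_L ≈ 9.19 − j6.38 Ω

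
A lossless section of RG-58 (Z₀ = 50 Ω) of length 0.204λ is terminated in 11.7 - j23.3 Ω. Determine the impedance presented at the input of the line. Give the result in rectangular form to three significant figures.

βl = 2π × 0.204 = 73.4°
tan(βl) = tan(73.4°) = 3.36
Z_in = Z_0·(Z_L + jZ_0·tanβl)/(Z_0 + jZ_L·tanβl)
     = 50·(11.7 + j145)/(128 + j39.3)

Z_in ≈ 20 + j50.3 Ω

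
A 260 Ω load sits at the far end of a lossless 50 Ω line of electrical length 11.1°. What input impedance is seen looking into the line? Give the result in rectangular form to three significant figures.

Z_in ≈ 132 − j125 Ω

tan(βl) = tan(11.1°) = 0.196
Z_in = Z_0·(Z_L + jZ_0·tanβl)/(Z_0 + jZ_L·tanβl)
     = 50·(260 + j9.81)/(50 + j51)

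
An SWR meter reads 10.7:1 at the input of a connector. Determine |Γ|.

|Γ| ≈ 0.829

|Γ| = (S − 1)/(S + 1) = (10.7 − 1)/(10.7 + 1) = 9.7/11.7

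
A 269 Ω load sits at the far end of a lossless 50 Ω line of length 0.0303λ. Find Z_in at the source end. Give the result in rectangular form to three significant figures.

βl = 2π × 0.0303 = 10.9°
tan(βl) = tan(10.9°) = 0.193
Z_in = Z_0·(Z_L + jZ_0·tanβl)/(Z_0 + jZ_L·tanβl)
     = 50·(269 + j9.64)/(50 + j51.8)

Z_in ≈ 134 − j130 Ω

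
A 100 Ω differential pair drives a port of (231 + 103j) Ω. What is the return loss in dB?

RL ≈ 6.36 dB

Γ = (131 + j103)/(331 + j103), |Γ| = 0.481
RL = −20·log₁₀|Γ| = −20·log₁₀(0.481)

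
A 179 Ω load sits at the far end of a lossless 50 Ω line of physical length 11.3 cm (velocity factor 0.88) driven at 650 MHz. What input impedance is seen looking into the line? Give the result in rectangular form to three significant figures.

Z_in ≈ 14.4 + j8.24 Ω

λ = v/f = 0.88·c / 650 MHz = 0.406 m
βl = 2π·l/λ = 2π × 0.278 = 100°
tan(βl) = tan(100°) = -5.58
Z_in = Z_0·(Z_L + jZ_0·tanβl)/(Z_0 + jZ_L·tanβl)
     = 50·(179 − j279)/(50 − j999)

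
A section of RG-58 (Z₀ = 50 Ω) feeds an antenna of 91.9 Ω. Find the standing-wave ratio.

Γ = (91.9 − 50)/(91.9 + 50) = 0.295
VSWR = (1 + 0.295)/(1 − 0.295)

VSWR ≈ 1.84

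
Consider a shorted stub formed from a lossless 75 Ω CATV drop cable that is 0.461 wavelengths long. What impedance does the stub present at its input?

Z_in ≈ −j18.8 Ω

βl = 2π × 0.461 = 166°
tan(βl) = -0.25
For a shorted stub, Z_in = jZ_0·tan(βl)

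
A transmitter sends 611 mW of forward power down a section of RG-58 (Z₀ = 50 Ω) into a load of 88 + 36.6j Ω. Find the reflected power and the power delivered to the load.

P_reflected ≈ 83.4 mW; P_delivered ≈ 528 mW

|Γ| = |(38 + j36.6)/(138 + j36.6)| = 0.37
|Γ|² = 0.137
P_refl = |Γ|²·P_inc = 83.4 mW, P_del = (1 − |Γ|²)·P_inc = 528 mW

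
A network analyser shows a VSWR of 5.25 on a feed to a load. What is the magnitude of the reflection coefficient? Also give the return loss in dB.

|Γ| ≈ 0.68; return loss ≈ 3.35 dB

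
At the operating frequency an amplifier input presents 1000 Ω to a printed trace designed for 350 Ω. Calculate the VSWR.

VSWR ≈ 2.86

Γ = (1000 − 350)/(1000 + 350) = 0.481
VSWR = (1 + 0.481)/(1 − 0.481)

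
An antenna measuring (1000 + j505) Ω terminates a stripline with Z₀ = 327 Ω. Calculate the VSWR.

VSWR ≈ 3.91

Γ = (Z_L − Z_0)/(Z_L + Z_0) = (673 + j505)/(1327 + j505)
|Γ| = 841/1420 = 0.593
VSWR = (1 + |Γ|)/(1 − |Γ|) = 1.59/0.407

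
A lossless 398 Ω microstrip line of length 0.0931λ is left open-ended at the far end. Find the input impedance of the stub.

βl = 2π × 0.0931 = 33.5°
tan(βl) = 0.662
For an open-ended stub, Z_in = −jZ_0·cot(βl) = −jZ_0/tan(βl)

Z_in ≈ −j601 Ω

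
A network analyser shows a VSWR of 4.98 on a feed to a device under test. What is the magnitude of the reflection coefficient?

|Γ| ≈ 0.666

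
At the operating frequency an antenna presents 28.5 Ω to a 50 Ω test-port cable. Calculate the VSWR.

VSWR ≈ 1.75

Γ = (28.5 − 50)/(28.5 + 50) = -0.274
VSWR = (1 + 0.274)/(1 − 0.274)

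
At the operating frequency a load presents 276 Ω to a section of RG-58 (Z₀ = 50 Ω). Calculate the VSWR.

Γ = (276 − 50)/(276 + 50) = 0.693
VSWR = (1 + 0.693)/(1 − 0.693)

VSWR ≈ 5.52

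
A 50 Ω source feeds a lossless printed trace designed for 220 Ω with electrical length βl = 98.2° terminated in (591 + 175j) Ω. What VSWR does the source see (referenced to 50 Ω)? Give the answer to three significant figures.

VSWR ≈ 1.51

tan(βl) = -6.94
Z_in = Z_0·(Z_L + jZ_0·tanβl)/(Z_0 + jZ_L·tanβl) = 74.5 + j5.65 Ω
Γ_s = (Z_in − Z_s)/(Z_in + Z_s) = (24.5 + j5.65)/(124 + j5.65), |Γ_s| = 0.202
VSWR = (1 + |Γ_s|)/(1 − |Γ_s|)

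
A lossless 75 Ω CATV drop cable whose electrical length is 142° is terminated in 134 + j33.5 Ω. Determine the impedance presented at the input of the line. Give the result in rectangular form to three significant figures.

tan(βl) = tan(142°) = -0.781
Z_in = Z_0·(Z_L + jZ_0·tanβl)/(Z_0 + jZ_L·tanβl)
     = 75·(134 − j25.1)/(101 − j105)

Z_in ≈ 57.3 + j40.7 Ω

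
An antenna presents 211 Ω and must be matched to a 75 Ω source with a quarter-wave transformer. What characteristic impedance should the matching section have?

Z_qwt = √(Z_0·R_L) = √(75 × 211) = √15820

Z_qwt ≈ 126 Ω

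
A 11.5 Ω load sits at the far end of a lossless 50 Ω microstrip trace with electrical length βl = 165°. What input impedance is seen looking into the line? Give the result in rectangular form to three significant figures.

Z_in ≈ 12.3 − j12.6 Ω

tan(βl) = tan(165°) = -0.268
Z_in = Z_0·(Z_L + jZ_0·tanβl)/(Z_0 + jZ_L·tanβl)
     = 50·(11.5 − j13.4)/(50 − j3.08)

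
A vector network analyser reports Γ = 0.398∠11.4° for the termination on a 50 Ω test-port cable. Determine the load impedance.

Z_L = Z_0·(1 + Γ)/(1 − Γ) = 50·(1.39 + j0.0787)/(0.61 − j0.0787)

Z_L ≈ 111 + j20.8 Ω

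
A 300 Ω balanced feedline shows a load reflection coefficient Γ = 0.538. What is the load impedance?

Z_L = Z_0·(1 + Γ)/(1 − Γ) = 300·(1.54)/(0.462)

Z_L ≈ 999 Ω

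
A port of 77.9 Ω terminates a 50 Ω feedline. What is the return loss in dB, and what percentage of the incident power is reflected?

Γ = (77.9 − 50)/(77.9 + 50) = 0.218
RL = −20·log₁₀(0.218) = 13.2 dB
P_refl/P_inc = |Γ|² = 0.0476

RL ≈ 13.2 dB; 4.76% of incident power reflected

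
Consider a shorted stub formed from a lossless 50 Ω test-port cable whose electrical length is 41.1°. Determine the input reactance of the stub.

tan(βl) = 0.872
For a shorted stub, Z_in = jZ_0·tan(βl)

X_in ≈ 43.6 Ω (inductive)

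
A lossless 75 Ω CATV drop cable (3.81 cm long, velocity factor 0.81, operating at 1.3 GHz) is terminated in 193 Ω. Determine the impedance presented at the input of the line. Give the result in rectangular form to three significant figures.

Z_in ≈ 31.3 − j18.8 Ω

λ = v/f = 0.81·c / 1.3 GHz = 0.187 m
βl = 2π·l/λ = 2π × 0.204 = 73.4°
tan(βl) = tan(73.4°) = 3.35
Z_in = Z_0·(Z_L + jZ_0·tanβl)/(Z_0 + jZ_L·tanβl)
     = 75·(193 + j251)/(75 + j646)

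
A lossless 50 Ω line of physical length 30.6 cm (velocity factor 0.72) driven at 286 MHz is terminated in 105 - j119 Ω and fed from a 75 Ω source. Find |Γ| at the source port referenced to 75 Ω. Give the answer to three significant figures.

|Γ| ≈ 0.593

λ = v/f = 0.72·c / 286 MHz = 0.755 m
βl = 2π·l/λ = 2π × 0.405 = 146°
tan(βl) = -0.678
Z_in = Z_0·(Z_L + jZ_0·tanβl)/(Z_0 + jZ_L·tanβl) = 63.7 + j101 Ω
Γ_s = (Z_in − Z_s)/(Z_in + Z_s) = (-11.3 + j101)/(139 + j101), |Γ_s| = 0.593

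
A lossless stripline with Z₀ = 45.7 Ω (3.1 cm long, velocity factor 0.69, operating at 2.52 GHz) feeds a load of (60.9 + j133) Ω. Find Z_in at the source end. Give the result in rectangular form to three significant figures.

λ = v/f = 0.69·c / 2.52 GHz = 0.0821 m
βl = 2π·l/λ = 2π × 0.377 = 136°
tan(βl) = tan(136°) = -0.97
Z_in = Z_0·(Z_L + jZ_0·tanβl)/(Z_0 + jZ_L·tanβl)
     = 45.7·(60.9 + j88.7)/(175 − j59.1)

Z_in ≈ 7.26 + j25.6 Ω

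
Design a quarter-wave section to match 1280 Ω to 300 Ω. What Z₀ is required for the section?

Z_qwt ≈ 620 Ω

Z_qwt = √(Z_0·R_L) = √(300 × 1280) = √384000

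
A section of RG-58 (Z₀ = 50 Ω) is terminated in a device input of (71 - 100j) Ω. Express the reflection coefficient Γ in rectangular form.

Γ = (Z_L − Z_0)/(Z_L + Z_0) = (21 − j100)/(121 − j100)

Γ ≈ 0.509 − j0.406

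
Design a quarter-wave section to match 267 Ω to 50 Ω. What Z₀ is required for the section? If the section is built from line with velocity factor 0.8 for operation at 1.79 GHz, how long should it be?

Z_qwt ≈ 116 Ω; length ≈ 3.35 cm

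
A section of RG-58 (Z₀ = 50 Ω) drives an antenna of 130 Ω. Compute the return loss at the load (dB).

Γ = (130 − 50)/(130 + 50) = 0.444
RL = −20·log₁₀|Γ| = −20·log₁₀(0.444)

RL ≈ 7.04 dB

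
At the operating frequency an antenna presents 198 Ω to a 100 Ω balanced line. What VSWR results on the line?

VSWR ≈ 1.98

Γ = (198 − 100)/(198 + 100) = 0.329
VSWR = (1 + 0.329)/(1 − 0.329)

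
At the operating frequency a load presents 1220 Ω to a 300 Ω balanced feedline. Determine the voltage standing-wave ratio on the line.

For a purely resistive load, VSWR = R_L/Z_0 or Z_0/R_L (whichever > 1) = 1220/300

VSWR ≈ 4.07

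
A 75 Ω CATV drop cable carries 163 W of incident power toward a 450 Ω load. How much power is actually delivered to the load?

Γ = (450 − 75)/(450 + 75) = 0.714
|Γ|² = 0.51
P_refl = |Γ|²·P_inc = 83.2 W, P_del = (1 − |Γ|²)·P_inc = 79.8 W

P_delivered ≈ 79.8 W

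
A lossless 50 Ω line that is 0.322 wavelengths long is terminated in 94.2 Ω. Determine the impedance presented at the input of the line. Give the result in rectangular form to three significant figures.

βl = 2π × 0.322 = 116°
tan(βl) = tan(116°) = -2.06
Z_in = Z_0·(Z_L + jZ_0·tanβl)/(Z_0 + jZ_L·tanβl)
     = 50·(94.2 − j103)/(50 − j194)

Z_in ≈ 30.8 + j16.4 Ω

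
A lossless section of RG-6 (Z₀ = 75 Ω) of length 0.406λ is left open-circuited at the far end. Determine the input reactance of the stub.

X_in ≈ 112 Ω (inductive)

βl = 2π × 0.406 = 146°
tan(βl) = -0.67
For an open-circuited stub, Z_in = −jZ_0·cot(βl) = −jZ_0/tan(βl)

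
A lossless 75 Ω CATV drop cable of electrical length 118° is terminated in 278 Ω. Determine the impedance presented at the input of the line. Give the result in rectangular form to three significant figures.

Z_in ≈ 25.4 + j36.2 Ω

tan(βl) = tan(118°) = -1.88
Z_in = Z_0·(Z_L + jZ_0·tanβl)/(Z_0 + jZ_L·tanβl)
     = 75·(278 − j141)/(75 − j523)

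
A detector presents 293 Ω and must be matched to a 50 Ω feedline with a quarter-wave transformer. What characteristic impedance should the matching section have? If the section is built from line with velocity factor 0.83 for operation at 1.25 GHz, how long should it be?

Z_qwt ≈ 121 Ω; length ≈ 4.98 cm

Z_qwt = √(Z_0·R_L) = √(50 × 293) = √14650
λ = 0.83·c/f = 0.199 m, so l = λ/4 = 0.0498 m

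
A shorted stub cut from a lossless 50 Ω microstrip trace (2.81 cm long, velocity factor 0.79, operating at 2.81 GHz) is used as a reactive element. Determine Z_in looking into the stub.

Z_in ≈ −j86.8 Ω

λ = v/f = 0.79·c / 2.81 GHz = 0.0843 m
βl = 2π·l/λ = 2π × 0.333 = 120°
tan(βl) = -1.74
For a shorted stub, Z_in = jZ_0·tan(βl)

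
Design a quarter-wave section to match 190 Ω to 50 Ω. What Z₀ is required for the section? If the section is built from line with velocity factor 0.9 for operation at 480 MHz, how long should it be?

Z_qwt = √(Z_0·R_L) = √(50 × 190) = √9500
λ = 0.9·c/f = 0.562 m, so l = λ/4 = 0.141 m

Z_qwt ≈ 97.5 Ω; length ≈ 14.1 cm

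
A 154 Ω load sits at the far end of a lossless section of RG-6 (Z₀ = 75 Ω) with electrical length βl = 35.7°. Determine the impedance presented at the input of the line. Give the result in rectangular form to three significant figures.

Z_in ≈ 73.5 − j54.6 Ω

tan(βl) = tan(35.7°) = 0.719
Z_in = Z_0·(Z_L + jZ_0·tanβl)/(Z_0 + jZ_L·tanβl)
     = 75·(154 + j53.9)/(75 + j111)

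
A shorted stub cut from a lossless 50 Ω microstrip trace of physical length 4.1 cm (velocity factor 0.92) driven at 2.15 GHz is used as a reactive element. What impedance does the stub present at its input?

λ = v/f = 0.92·c / 2.15 GHz = 0.128 m
βl = 2π·l/λ = 2π × 0.319 = 115°
tan(βl) = -2.15
For a shorted stub, Z_in = jZ_0·tan(βl)

Z_in ≈ −j107 Ω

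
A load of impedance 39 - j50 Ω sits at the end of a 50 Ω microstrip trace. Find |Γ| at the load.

|Γ| ≈ 0.502

Γ = (Z_L − Z_0)/(Z_L + Z_0) = (-11 − j50)/(89 − j50)
|Γ| = 51.2/102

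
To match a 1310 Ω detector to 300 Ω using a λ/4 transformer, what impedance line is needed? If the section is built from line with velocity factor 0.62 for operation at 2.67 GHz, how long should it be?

Z_qwt ≈ 627 Ω; length ≈ 1.74 cm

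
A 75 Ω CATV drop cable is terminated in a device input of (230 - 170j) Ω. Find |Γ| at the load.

|Γ| ≈ 0.659

Γ = (Z_L − Z_0)/(Z_L + Z_0) = (155 − j170)/(305 − j170)
|Γ| = 230/349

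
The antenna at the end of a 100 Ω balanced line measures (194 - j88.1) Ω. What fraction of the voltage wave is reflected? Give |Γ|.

Γ = (Z_L − Z_0)/(Z_L + Z_0) = (94 − j88.1)/(294 − j88.1)
|Γ| = 129/307

|Γ| ≈ 0.42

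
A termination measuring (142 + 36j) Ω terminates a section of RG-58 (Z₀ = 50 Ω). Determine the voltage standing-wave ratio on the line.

Γ = (Z_L − Z_0)/(Z_L + Z_0) = (92 + j36)/(192 + j36)
|Γ| = 98.8/195 = 0.506
VSWR = (1 + |Γ|)/(1 − |Γ|) = 1.51/0.494

VSWR ≈ 3.05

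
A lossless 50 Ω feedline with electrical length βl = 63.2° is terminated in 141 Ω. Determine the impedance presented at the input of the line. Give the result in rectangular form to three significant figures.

Z_in ≈ 21.6 − j21.4 Ω

tan(βl) = tan(63.2°) = 1.98
Z_in = Z_0·(Z_L + jZ_0·tanβl)/(Z_0 + jZ_L·tanβl)
     = 50·(141 + j99)/(50 + j279)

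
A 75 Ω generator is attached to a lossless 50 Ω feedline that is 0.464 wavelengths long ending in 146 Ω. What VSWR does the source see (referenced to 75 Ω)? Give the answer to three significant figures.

VSWR ≈ 2.09

βl = 2π × 0.464 = 167°
tan(βl) = -0.23
Z_in = Z_0·(Z_L + jZ_0·tanβl)/(Z_0 + jZ_L·tanβl) = 106 + j59.7 Ω
Γ_s = (Z_in − Z_s)/(Z_in + Z_s) = (30.9 + j59.7)/(181 + j59.7), |Γ_s| = 0.353
VSWR = (1 + |Γ_s|)/(1 − |Γ_s|)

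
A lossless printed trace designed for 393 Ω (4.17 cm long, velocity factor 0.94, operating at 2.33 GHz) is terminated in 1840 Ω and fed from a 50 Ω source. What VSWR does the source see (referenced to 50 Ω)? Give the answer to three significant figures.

λ = v/f = 0.94·c / 2.33 GHz = 0.121 m
βl = 2π·l/λ = 2π × 0.345 = 124°
tan(βl) = -1.48
Z_in = Z_0·(Z_L + jZ_0·tanβl)/(Z_0 + jZ_L·tanβl) = 120 + j248 Ω
Γ_s = (Z_in − Z_s)/(Z_in + Z_s) = (69.7 + j248)/(170 + j248), |Γ_s| = 0.857
VSWR = (1 + |Γ_s|)/(1 − |Γ_s|)

VSWR ≈ 13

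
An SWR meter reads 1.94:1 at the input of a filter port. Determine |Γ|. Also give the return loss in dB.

|Γ| ≈ 0.32; return loss ≈ 9.9 dB

|Γ| = (S − 1)/(S + 1) = (1.94 − 1)/(1.94 + 1) = 0.94/2.94
RL = −20·log₁₀|Γ| = −20·log₁₀(0.32)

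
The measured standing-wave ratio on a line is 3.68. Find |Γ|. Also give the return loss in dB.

|Γ| ≈ 0.573; return loss ≈ 4.84 dB

|Γ| = (S − 1)/(S + 1) = (3.68 − 1)/(3.68 + 1) = 2.68/4.68
RL = −20·log₁₀|Γ| = −20·log₁₀(0.573)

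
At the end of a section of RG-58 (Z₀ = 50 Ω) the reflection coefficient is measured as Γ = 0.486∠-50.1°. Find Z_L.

Z_L ≈ 62.3 − j60.9 Ω

Z_L = Z_0·(1 + Γ)/(1 − Γ) = 50·(1.31 − j0.373)/(0.688 + j0.373)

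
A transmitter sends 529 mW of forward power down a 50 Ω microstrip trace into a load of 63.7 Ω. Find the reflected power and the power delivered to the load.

P_reflected ≈ 7.68 mW; P_delivered ≈ 521 mW

Γ = (63.7 − 50)/(63.7 + 50) = 0.12
|Γ|² = 0.0145
P_refl = |Γ|²·P_inc = 7.68 mW, P_del = (1 − |Γ|²)·P_inc = 521 mW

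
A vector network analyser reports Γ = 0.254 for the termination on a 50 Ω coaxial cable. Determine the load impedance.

Z_L = Z_0·(1 + Γ)/(1 − Γ) = 50·(1.25)/(0.746)

Z_L ≈ 84 Ω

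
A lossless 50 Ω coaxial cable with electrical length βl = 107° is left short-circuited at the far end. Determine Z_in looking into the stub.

Z_in ≈ −j164 Ω

tan(βl) = -3.27
For a short-circuited stub, Z_in = jZ_0·tan(βl)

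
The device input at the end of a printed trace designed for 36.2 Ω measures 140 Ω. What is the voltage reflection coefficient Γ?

Γ = (Z_L − Z_0)/(Z_L + Z_0) = (140 − 36.2)/(140 + 36.2) = 103.8/176.2

Γ = 0.589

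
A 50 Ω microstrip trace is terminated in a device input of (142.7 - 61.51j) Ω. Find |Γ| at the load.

|Γ| ≈ 0.55

Γ = (Z_L − Z_0)/(Z_L + Z_0) = (92.7 − j61.51)/(192.7 − j61.51)
|Γ| = 111/202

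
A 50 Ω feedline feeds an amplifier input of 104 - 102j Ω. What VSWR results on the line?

VSWR ≈ 4.33

Γ = (Z_L − Z_0)/(Z_L + Z_0) = (54 − j102)/(154 − j102)
|Γ| = 115/185 = 0.625
VSWR = (1 + |Γ|)/(1 − |Γ|) = 1.62/0.375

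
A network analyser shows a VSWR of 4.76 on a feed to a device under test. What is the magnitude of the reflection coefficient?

|Γ| = (S − 1)/(S + 1) = (4.76 − 1)/(4.76 + 1) = 3.76/5.76

|Γ| ≈ 0.653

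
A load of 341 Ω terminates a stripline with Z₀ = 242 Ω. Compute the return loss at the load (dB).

Γ = (341 − 242)/(341 + 242) = 0.17
RL = −20·log₁₀|Γ| = −20·log₁₀(0.17)

RL ≈ 15.4 dB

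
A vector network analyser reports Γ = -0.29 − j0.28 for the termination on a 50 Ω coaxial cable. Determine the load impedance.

Z_L = Z_0·(1 + Γ)/(1 − Γ) = 50·(0.71 − j0.28)/(1.29 + j0.28)

Z_L ≈ 24 − j16.1 Ω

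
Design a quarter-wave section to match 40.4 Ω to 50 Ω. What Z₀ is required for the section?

Z_qwt = √(Z_0·R_L) = √(50 × 40.4) = √2020

Z_qwt ≈ 44.9 Ω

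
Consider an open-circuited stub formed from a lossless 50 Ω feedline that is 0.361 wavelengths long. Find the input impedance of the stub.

Z_in ≈ +j41.9 Ω

βl = 2π × 0.361 = 130°
tan(βl) = -1.19
For an open-circuited stub, Z_in = −jZ_0·cot(βl) = −jZ_0/tan(βl)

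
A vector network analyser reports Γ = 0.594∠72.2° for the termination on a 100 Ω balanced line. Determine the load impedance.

Z_L = Z_0·(1 + Γ)/(1 − Γ) = 100·(1.18 + j0.566)/(0.818 − j0.566)

Z_L ≈ 65.4 + j114 Ω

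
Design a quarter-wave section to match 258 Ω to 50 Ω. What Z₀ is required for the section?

Z_qwt ≈ 114 Ω

Z_qwt = √(Z_0·R_L) = √(50 × 258) = √12900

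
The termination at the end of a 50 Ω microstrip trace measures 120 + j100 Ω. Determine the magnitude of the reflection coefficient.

|Γ| ≈ 0.619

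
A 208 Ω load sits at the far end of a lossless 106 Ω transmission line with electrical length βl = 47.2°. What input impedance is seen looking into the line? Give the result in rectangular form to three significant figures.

Z_in ≈ 82.1 − j59.4 Ω

tan(βl) = tan(47.2°) = 1.08
Z_in = Z_0·(Z_L + jZ_0·tanβl)/(Z_0 + jZ_L·tanβl)
     = 106·(208 + j114)/(106 + j225)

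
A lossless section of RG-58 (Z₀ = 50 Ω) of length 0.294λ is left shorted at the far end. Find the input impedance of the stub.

Z_in ≈ −j176 Ω

βl = 2π × 0.294 = 106°
tan(βl) = -3.52
For a shorted stub, Z_in = jZ_0·tan(βl)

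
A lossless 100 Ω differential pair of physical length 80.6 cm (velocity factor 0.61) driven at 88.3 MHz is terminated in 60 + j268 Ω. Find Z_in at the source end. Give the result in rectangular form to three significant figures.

Z_in ≈ 9.46 + j58.1 Ω

λ = v/f = 0.61·c / 88.3 MHz = 2.07 m
βl = 2π·l/λ = 2π × 0.389 = 140°
tan(βl) = tan(140°) = -0.839
Z_in = Z_0·(Z_L + jZ_0·tanβl)/(Z_0 + jZ_L·tanβl)
     = 100·(60 + j184)/(325 − j50.3)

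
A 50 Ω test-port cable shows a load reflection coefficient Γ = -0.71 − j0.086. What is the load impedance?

Z_L ≈ 8.33 − j2.93 Ω

Z_L = Z_0·(1 + Γ)/(1 − Γ) = 50·(0.29 − j0.086)/(1.71 + j0.086)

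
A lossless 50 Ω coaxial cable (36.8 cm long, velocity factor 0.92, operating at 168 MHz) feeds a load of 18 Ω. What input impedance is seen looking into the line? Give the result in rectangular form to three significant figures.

λ = v/f = 0.92·c / 168 MHz = 1.64 m
βl = 2π·l/λ = 2π × 0.224 = 80.6°
tan(βl) = tan(80.6°) = 6.07
Z_in = Z_0·(Z_L + jZ_0·tanβl)/(Z_0 + jZ_L·tanβl)
     = 50·(18 + j303)/(50 + j109)

Z_in ≈ 118 + j45.8 Ω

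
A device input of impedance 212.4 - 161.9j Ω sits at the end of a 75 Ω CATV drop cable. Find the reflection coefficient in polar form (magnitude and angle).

Γ ≈ 0.644 ∠ -20.3°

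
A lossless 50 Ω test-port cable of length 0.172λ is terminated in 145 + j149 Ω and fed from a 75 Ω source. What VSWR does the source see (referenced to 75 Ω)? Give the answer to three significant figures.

βl = 2π × 0.172 = 61.9°
tan(βl) = 1.87
Z_in = Z_0·(Z_L + jZ_0·tanβl)/(Z_0 + jZ_L·tanβl) = 12.9 − j37.6 Ω
Γ_s = (Z_in − Z_s)/(Z_in + Z_s) = (-62.1 − j37.6)/(87.9 − j37.6), |Γ_s| = 0.759
VSWR = (1 + |Γ_s|)/(1 − |Γ_s|)

VSWR ≈ 7.29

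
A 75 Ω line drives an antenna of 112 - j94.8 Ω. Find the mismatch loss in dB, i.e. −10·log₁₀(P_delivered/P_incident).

Γ = (37 − j94.8)/(187 − j94.8), |Γ| = 0.485
|Γ|² = 0.236, so P_del/P_inc = 1 − |Γ|² = 0.764
ML = −10·log₁₀(1 − |Γ|²)

mismatch loss ≈ 1.17 dB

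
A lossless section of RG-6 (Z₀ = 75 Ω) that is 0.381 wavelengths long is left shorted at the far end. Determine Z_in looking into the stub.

βl = 2π × 0.381 = 137°
tan(βl) = -0.927
For a shorted stub, Z_in = jZ_0·tan(βl)

Z_in ≈ −j69.5 Ω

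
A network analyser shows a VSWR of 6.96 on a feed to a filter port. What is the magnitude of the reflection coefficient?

|Γ| ≈ 0.749

|Γ| = (S − 1)/(S + 1) = (6.96 − 1)/(6.96 + 1) = 5.96/7.96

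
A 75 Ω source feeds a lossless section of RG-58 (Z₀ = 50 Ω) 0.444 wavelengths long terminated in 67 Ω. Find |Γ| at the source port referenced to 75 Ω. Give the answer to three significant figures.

|Γ| ≈ 0.133

βl = 2π × 0.444 = 160°
tan(βl) = -0.367
Z_in = Z_0·(Z_L + jZ_0·tanβl)/(Z_0 + jZ_L·tanβl) = 61.2 + j11.8 Ω
Γ_s = (Z_in − Z_s)/(Z_in + Z_s) = (-13.8 + j11.8)/(136 + j11.8), |Γ_s| = 0.133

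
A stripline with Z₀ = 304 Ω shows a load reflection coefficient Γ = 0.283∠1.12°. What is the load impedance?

Z_L = Z_0·(1 + Γ)/(1 − Γ) = 304·(1.28 + j0.00553)/(0.717 − j0.00553)

Z_L ≈ 544 + j6.54 Ω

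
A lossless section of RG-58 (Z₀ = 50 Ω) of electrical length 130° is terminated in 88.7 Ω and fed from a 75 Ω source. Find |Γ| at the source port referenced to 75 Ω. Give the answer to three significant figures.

|Γ| ≈ 0.366

tan(βl) = -1.19
Z_in = Z_0·(Z_L + jZ_0·tanβl)/(Z_0 + jZ_L·tanβl) = 39.2 + j23.4 Ω
Γ_s = (Z_in − Z_s)/(Z_in + Z_s) = (-35.8 + j23.4)/(114 + j23.4), |Γ_s| = 0.366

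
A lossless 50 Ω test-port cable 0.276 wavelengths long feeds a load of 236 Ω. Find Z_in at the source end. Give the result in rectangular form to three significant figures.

Z_in ≈ 10.9 + j7.86 Ω

βl = 2π × 0.276 = 99.4°
tan(βl) = tan(99.4°) = -6.07
Z_in = Z_0·(Z_L + jZ_0·tanβl)/(Z_0 + jZ_L·tanβl)
     = 50·(236 − j303)/(50 − j1430)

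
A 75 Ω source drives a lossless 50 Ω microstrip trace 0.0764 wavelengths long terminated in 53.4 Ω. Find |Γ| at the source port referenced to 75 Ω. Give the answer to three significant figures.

βl = 2π × 0.0764 = 27.5°
tan(βl) = 0.521
Z_in = Z_0·(Z_L + jZ_0·tanβl)/(Z_0 + jZ_L·tanβl) = 51.8 − j2.8 Ω
Γ_s = (Z_in − Z_s)/(Z_in + Z_s) = (-23.2 − j2.8)/(127 − j2.8), |Γ_s| = 0.184

|Γ| ≈ 0.184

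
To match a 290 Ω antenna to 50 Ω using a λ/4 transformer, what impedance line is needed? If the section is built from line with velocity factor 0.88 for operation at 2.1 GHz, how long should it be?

Z_qwt = √(Z_0·R_L) = √(50 × 290) = √14500
λ = 0.88·c/f = 0.126 m, so l = λ/4 = 0.0314 m

Z_qwt ≈ 120 Ω; length ≈ 3.14 cm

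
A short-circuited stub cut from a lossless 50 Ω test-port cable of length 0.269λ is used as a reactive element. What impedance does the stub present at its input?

βl = 2π × 0.269 = 96.8°
tan(βl) = -8.34
For a short-circuited stub, Z_in = jZ_0·tan(βl)

Z_in ≈ −j417 Ω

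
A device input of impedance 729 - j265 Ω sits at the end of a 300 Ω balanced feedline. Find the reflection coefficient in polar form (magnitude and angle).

Γ ≈ 0.475 ∠ -17.3°

Γ = (Z_L − Z_0)/(Z_L + Z_0) = (429 − j265)/(1029 − j265)
|Γ| = 504/1060 = 0.475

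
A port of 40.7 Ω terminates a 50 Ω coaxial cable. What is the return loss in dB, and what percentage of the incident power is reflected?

RL ≈ 19.8 dB; 1.05% of incident power reflected

Γ = (40.7 − 50)/(40.7 + 50) = -0.103
RL = −20·log₁₀(0.103) = 19.8 dB
P_refl/P_inc = |Γ|² = 0.0105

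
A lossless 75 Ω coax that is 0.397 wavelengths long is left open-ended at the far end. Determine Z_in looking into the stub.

βl = 2π × 0.397 = 143°
tan(βl) = -0.756
For an open-ended stub, Z_in = −jZ_0·cot(βl) = −jZ_0/tan(βl)

Z_in ≈ +j99.2 Ω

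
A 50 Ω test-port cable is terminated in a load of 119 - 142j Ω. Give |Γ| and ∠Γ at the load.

Γ ≈ 0.715 ∠ -24°

Γ = (Z_L − Z_0)/(Z_L + Z_0) = (69 − j142)/(169 − j142)
|Γ| = 158/221 = 0.715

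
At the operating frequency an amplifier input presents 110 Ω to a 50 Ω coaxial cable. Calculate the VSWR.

Γ = (110 − 50)/(110 + 50) = 0.375
VSWR = (1 + 0.375)/(1 − 0.375)

VSWR ≈ 2.2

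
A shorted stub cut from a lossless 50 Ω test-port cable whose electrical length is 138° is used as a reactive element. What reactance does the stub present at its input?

tan(βl) = -0.9
For a shorted stub, Z_in = jZ_0·tan(βl)

X_in ≈ -45 Ω (capacitive)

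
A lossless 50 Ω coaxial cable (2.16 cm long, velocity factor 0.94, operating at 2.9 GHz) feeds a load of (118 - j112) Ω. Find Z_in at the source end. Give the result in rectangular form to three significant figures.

Z_in ≈ 10.7 + j2.07 Ω

λ = v/f = 0.94·c / 2.9 GHz = 0.0972 m
βl = 2π·l/λ = 2π × 0.222 = 80°
tan(βl) = tan(80°) = 5.65
Z_in = Z_0·(Z_L + jZ_0·tanβl)/(Z_0 + jZ_L·tanβl)
     = 50·(118 + j171)/(683 + j667)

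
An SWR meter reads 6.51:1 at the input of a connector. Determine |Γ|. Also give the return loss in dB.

|Γ| ≈ 0.734; return loss ≈ 2.69 dB

|Γ| = (S − 1)/(S + 1) = (6.51 − 1)/(6.51 + 1) = 5.51/7.51
RL = −20·log₁₀|Γ| = −20·log₁₀(0.734)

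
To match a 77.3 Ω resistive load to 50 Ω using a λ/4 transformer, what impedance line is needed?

Z_qwt ≈ 62.2 Ω

Z_qwt = √(Z_0·R_L) = √(50 × 77.3) = √3865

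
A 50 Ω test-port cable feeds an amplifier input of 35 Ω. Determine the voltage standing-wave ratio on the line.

Γ = (35 − 50)/(35 + 50) = -0.176
VSWR = (1 + 0.176)/(1 − 0.176)

VSWR ≈ 1.43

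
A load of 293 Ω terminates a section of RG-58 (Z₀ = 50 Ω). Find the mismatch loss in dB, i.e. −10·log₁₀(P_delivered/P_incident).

Γ = (293 − 50)/(293 + 50) = 0.708
|Γ|² = 0.502, so P_del/P_inc = 1 − |Γ|² = 0.498
ML = −10·log₁₀(1 − |Γ|²)

mismatch loss ≈ 3.03 dB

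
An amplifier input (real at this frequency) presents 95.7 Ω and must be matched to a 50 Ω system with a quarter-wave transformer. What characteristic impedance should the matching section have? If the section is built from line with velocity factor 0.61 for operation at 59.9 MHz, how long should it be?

Z_qwt = √(Z_0·R_L) = √(50 × 95.7) = √4785
λ = 0.61·c/f = 3.06 m, so l = λ/4 = 0.764 m

Z_qwt ≈ 69.2 Ω; length ≈ 76.4 cm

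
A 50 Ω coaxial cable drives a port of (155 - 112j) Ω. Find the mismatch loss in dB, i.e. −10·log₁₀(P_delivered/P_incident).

mismatch loss ≈ 2.46 dB

Γ = (105 − j112)/(205 − j112), |Γ| = 0.657
|Γ|² = 0.432, so P_del/P_inc = 1 − |Γ|² = 0.568
ML = −10·log₁₀(1 − |Γ|²)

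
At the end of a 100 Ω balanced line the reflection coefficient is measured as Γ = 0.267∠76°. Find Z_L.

Z_L ≈ 98.6 + j55 Ω

Z_L = Z_0·(1 + Γ)/(1 − Γ) = 100·(1.06 + j0.259)/(0.935 − j0.259)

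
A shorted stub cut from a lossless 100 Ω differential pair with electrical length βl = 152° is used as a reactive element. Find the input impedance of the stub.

tan(βl) = -0.532
For a shorted stub, Z_in = jZ_0·tan(βl)

Z_in ≈ −j53.2 Ω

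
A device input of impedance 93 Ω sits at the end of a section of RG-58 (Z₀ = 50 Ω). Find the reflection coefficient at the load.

Γ = (Z_L − Z_0)/(Z_L + Z_0) = (93 − 50)/(93 + 50) = 43/143

Γ = 0.301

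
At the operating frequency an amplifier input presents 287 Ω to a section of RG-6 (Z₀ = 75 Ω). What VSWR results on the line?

Γ = (287 − 75)/(287 + 75) = 0.586
VSWR = (1 + 0.586)/(1 − 0.586)

VSWR ≈ 3.83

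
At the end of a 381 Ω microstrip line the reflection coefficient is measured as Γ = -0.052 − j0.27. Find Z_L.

Z_L ≈ 299 − j174 Ω

Z_L = Z_0·(1 + Γ)/(1 − Γ) = 381·(0.948 − j0.27)/(1.05 + j0.27)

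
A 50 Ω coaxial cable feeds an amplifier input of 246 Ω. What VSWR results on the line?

Γ = (246 − 50)/(246 + 50) = 0.662
VSWR = (1 + 0.662)/(1 − 0.662)

VSWR ≈ 4.92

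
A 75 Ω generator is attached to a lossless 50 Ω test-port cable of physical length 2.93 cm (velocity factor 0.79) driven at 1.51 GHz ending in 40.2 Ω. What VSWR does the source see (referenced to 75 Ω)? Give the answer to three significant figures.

λ = v/f = 0.79·c / 1.51 GHz = 0.157 m
βl = 2π·l/λ = 2π × 0.187 = 67.2°
tan(βl) = 2.38
Z_in = Z_0·(Z_L + jZ_0·tanβl)/(Z_0 + jZ_L·tanβl) = 57.5 + j9.03 Ω
Γ_s = (Z_in − Z_s)/(Z_in + Z_s) = (-17.5 + j9.03)/(132 + j9.03), |Γ_s| = 0.149
VSWR = (1 + |Γ_s|)/(1 − |Γ_s|)

VSWR ≈ 1.35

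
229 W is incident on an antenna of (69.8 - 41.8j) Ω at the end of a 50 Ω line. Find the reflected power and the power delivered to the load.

|Γ| = |(19.8 − j41.8)/(119.8 − j41.8)| = 0.365
|Γ|² = 0.133
P_refl = |Γ|²·P_inc = 30.4 W, P_del = (1 − |Γ|²)·P_inc = 199 W

P_reflected ≈ 30.4 W; P_delivered ≈ 199 W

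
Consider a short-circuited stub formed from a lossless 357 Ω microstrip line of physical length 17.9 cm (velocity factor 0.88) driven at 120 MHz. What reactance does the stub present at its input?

X_in ≈ 200 Ω (inductive)

λ = v/f = 0.88·c / 120 MHz = 2.2 m
βl = 2π·l/λ = 2π × 0.0814 = 29.3°
tan(βl) = 0.561
For a short-circuited stub, Z_in = jZ_0·tan(βl)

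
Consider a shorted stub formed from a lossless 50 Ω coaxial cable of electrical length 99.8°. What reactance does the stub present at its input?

tan(βl) = -5.79
For a shorted stub, Z_in = jZ_0·tan(βl)

X_in ≈ -289 Ω (capacitive)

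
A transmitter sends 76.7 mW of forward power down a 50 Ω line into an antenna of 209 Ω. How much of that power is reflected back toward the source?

Γ = (209 − 50)/(209 + 50) = 0.614
|Γ|² = 0.377
P_refl = |Γ|²·P_inc = 28.9 mW, P_del = (1 − |Γ|²)·P_inc = 47.8 mW

P_reflected ≈ 28.9 mW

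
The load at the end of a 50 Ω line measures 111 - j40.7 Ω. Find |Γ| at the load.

|Γ| ≈ 0.442

Γ = (Z_L − Z_0)/(Z_L + Z_0) = (61 − j40.7)/(161 − j40.7)
|Γ| = 73.3/166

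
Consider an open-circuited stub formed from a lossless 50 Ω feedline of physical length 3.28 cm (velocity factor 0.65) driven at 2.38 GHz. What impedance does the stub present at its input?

λ = v/f = 0.65·c / 2.38 GHz = 0.0819 m
βl = 2π·l/λ = 2π × 0.4 = 144°
tan(βl) = -0.723
For an open-circuited stub, Z_in = −jZ_0·cot(βl) = −jZ_0/tan(βl)

Z_in ≈ +j69.1 Ω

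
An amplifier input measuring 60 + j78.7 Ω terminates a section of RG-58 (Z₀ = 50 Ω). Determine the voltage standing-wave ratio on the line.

VSWR ≈ 3.84

Γ = (Z_L − Z_0)/(Z_L + Z_0) = (10 + j78.7)/(110 + j78.7)
|Γ| = 79.3/135 = 0.587
VSWR = (1 + |Γ|)/(1 − |Γ|) = 1.59/0.413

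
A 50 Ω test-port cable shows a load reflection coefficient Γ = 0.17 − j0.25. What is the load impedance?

Z_L = Z_0·(1 + Γ)/(1 − Γ) = 50·(1.17 − j0.25)/(0.83 + j0.25)

Z_L ≈ 60.5 − j33.3 Ω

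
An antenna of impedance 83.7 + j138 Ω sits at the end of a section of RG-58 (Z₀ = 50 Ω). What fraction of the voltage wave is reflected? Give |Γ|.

|Γ| ≈ 0.739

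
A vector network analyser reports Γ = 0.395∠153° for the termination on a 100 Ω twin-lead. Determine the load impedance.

Z_L ≈ 45.4 + j19.3 Ω

Z_L = Z_0·(1 + Γ)/(1 − Γ) = 100·(0.648 + j0.179)/(1.35 − j0.179)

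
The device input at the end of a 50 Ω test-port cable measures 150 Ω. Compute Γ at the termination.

Γ = (Z_L − Z_0)/(Z_L + Z_0) = (150 − 50)/(150 + 50) = 100/200

Γ = 0.5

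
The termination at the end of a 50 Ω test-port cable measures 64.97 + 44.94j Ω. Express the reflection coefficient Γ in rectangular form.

Γ ≈ 0.245 + j0.295

Γ = (Z_L − Z_0)/(Z_L + Z_0) = (14.97 + j44.94)/(115 + j44.94)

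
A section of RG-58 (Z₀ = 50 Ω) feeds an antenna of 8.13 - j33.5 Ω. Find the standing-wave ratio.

VSWR ≈ 8.96

Γ = (Z_L − Z_0)/(Z_L + Z_0) = (-41.87 − j33.5)/(58.13 − j33.5)
|Γ| = 53.6/67.1 = 0.799
VSWR = (1 + |Γ|)/(1 − |Γ|) = 1.8/0.201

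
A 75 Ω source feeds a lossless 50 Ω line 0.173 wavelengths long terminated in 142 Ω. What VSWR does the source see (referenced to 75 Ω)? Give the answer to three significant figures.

VSWR ≈ 3.78

βl = 2π × 0.173 = 62.3°
tan(βl) = 1.9
Z_in = Z_0·(Z_L + jZ_0·tanβl)/(Z_0 + jZ_L·tanβl) = 21.7 − j22.3 Ω
Γ_s = (Z_in − Z_s)/(Z_in + Z_s) = (-53.3 − j22.3)/(96.7 − j22.3), |Γ_s| = 0.582
VSWR = (1 + |Γ_s|)/(1 − |Γ_s|)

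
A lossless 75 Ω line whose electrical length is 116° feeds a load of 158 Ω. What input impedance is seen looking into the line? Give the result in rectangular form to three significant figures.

tan(βl) = tan(116°) = -2.05
Z_in = Z_0·(Z_L + jZ_0·tanβl)/(Z_0 + jZ_L·tanβl)
     = 75·(158 − j154)/(75 − j324)

Z_in ≈ 41.8 + j26.9 Ω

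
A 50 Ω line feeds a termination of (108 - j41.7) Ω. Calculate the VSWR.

Γ = (Z_L − Z_0)/(Z_L + Z_0) = (58 − j41.7)/(158 − j41.7)
|Γ| = 71.4/163 = 0.437
VSWR = (1 + |Γ|)/(1 − |Γ|) = 1.44/0.563

VSWR ≈ 2.55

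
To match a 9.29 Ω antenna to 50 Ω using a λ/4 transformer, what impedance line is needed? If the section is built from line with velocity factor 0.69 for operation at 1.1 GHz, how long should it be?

Z_qwt ≈ 21.6 Ω; length ≈ 4.7 cm

Z_qwt = √(Z_0·R_L) = √(50 × 9.29) = √464.5
λ = 0.69·c/f = 0.188 m, so l = λ/4 = 0.047 m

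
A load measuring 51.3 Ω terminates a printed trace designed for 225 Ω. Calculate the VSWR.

Γ = (51.3 − 225)/(51.3 + 225) = -0.629
VSWR = (1 + 0.629)/(1 − 0.629)

VSWR ≈ 4.39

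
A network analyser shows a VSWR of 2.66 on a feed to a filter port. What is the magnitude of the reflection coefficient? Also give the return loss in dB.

|Γ| = (S − 1)/(S + 1) = (2.66 − 1)/(2.66 + 1) = 1.66/3.66
RL = −20·log₁₀|Γ| = −20·log₁₀(0.454)

|Γ| ≈ 0.454; return loss ≈ 6.87 dB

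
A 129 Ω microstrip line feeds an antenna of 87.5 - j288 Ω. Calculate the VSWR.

VSWR ≈ 9.39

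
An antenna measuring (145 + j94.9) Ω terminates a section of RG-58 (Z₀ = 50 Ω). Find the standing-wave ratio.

VSWR ≈ 4.25

Γ = (Z_L − Z_0)/(Z_L + Z_0) = (95 + j94.9)/(195 + j94.9)
|Γ| = 134/217 = 0.619
VSWR = (1 + |Γ|)/(1 − |Γ|) = 1.62/0.381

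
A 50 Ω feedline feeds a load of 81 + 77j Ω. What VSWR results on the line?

Γ = (Z_L − Z_0)/(Z_L + Z_0) = (31 + j77)/(131 + j77)
|Γ| = 83/152 = 0.546
VSWR = (1 + |Γ|)/(1 − |Γ|) = 1.55/0.454

VSWR ≈ 3.41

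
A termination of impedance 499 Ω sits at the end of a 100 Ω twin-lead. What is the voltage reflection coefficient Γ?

Γ = 0.666

Γ = (Z_L − Z_0)/(Z_L + Z_0) = (499 − 100)/(499 + 100) = 399/599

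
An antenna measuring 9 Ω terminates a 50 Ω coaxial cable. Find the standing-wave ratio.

VSWR ≈ 5.56

For a purely resistive load, VSWR = R_L/Z_0 or Z_0/R_L (whichever > 1) = 50/9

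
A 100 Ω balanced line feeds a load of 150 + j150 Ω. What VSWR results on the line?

VSWR ≈ 3.37

Γ = (Z_L − Z_0)/(Z_L + Z_0) = (50 + j150)/(250 + j150)
|Γ| = 158/292 = 0.542
VSWR = (1 + |Γ|)/(1 − |Γ|) = 1.54/0.458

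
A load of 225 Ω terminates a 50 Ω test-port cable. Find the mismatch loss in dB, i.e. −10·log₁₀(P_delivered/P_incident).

Γ = (225 − 50)/(225 + 50) = 0.636
|Γ|² = 0.405, so P_del/P_inc = 1 − |Γ|² = 0.595
ML = −10·log₁₀(1 − |Γ|²)

mismatch loss ≈ 2.25 dB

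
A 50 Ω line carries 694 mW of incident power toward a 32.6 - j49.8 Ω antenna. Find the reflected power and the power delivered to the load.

|Γ| = |(-17.4 − j49.8)/(82.6 − j49.8)| = 0.547
|Γ|² = 0.299
P_refl = |Γ|²·P_inc = 208 mW, P_del = (1 − |Γ|²)·P_inc = 486 mW

P_reflected ≈ 208 mW; P_delivered ≈ 486 mW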